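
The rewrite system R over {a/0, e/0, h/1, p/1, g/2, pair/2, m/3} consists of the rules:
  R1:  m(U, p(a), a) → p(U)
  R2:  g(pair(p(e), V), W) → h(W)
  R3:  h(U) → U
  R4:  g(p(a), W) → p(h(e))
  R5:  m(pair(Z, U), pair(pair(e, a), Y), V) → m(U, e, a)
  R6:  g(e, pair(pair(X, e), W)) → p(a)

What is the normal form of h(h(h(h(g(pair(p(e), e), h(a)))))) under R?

a

1. h(h(h(h(g(pair(p(e), e), h(a))))))  →  h(h(h(g(pair(p(e), e), h(a)))))   [R3 at ε]
2. h(h(h(g(pair(p(e), e), h(a)))))  →  h(h(g(pair(p(e), e), h(a))))   [R3 at ε]
3. h(h(g(pair(p(e), e), h(a))))  →  h(g(pair(p(e), e), h(a)))   [R3 at ε]
4. h(g(pair(p(e), e), h(a)))  →  g(pair(p(e), e), h(a))   [R3 at ε]
5. g(pair(p(e), e), h(a))  →  h(h(a))   [R2 at ε]
6. h(h(a))  →  h(a)   [R3 at ε]
7. h(a)  →  a   [R3 at ε]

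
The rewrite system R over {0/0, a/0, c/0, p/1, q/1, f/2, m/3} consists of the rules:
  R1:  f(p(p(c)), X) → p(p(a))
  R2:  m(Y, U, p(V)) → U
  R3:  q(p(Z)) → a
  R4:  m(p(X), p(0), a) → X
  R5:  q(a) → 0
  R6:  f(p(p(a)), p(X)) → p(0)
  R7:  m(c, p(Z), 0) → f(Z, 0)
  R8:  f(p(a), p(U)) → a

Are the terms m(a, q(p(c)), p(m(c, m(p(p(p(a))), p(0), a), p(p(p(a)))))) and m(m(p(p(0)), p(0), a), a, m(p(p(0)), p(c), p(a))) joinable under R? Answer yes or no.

yes — NF(t₁) = a, NF(t₂) = a

Reduce t₁ = m(a, q(p(c)), p(m(c, m(p(p(p(a))), p(0), a), p(p(p(a)))))):
1. m(a, q(p(c)), p(m(c, m(p(p(p(a))), p(0), a), p(p(p(a))))))  →  q(p(c))   [R2 at ε]
2. q(p(c))  →  a   [R3 at ε]

Reduce t₂ = m(m(p(p(0)), p(0), a), a, m(p(p(0)), p(c), p(a))):
1. m(m(p(p(0)), p(0), a), a, m(p(p(0)), p(c), p(a)))  →  m(p(0), a, m(p(p(0)), p(c), p(a)))   [R4 at 1]
2. m(p(0), a, m(p(p(0)), p(c), p(a)))  →  m(p(0), a, p(c))   [R2 at 3]
3. m(p(0), a, p(c))  →  a   [R2 at ε]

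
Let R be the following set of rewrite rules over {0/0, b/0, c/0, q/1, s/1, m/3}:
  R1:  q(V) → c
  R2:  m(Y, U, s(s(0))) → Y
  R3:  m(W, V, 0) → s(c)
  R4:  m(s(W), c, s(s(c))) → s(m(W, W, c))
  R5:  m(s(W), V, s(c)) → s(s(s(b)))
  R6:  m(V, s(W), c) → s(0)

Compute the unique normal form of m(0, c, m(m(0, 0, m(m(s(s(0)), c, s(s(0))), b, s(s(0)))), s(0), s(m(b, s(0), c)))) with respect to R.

s(c)

1. m(0, c, m(m(0, 0, m(m(s(s(0)), c, s(s(0))), b, s(s(0)))), s(0), s(m(b, s(0), c))))  →  m(0, c, m(m(0, 0, m(s(s(0)), c, s(s(0)))), s(0), s(m(b, s(0), c))))   [R2 at 3.1.3]
2. m(0, c, m(m(0, 0, m(s(s(0)), c, s(s(0)))), s(0), s(m(b, s(0), c))))  →  m(0, c, m(m(0, 0, s(s(0))), s(0), s(m(b, s(0), c))))   [R2 at 3.1.3]
3. m(0, c, m(m(0, 0, s(s(0))), s(0), s(m(b, s(0), c))))  →  m(0, c, m(0, s(0), s(m(b, s(0), c))))   [R2 at 3.1]
4. m(0, c, m(0, s(0), s(m(b, s(0), c))))  →  m(0, c, m(0, s(0), s(s(0))))   [R6 at 3.3.1]
5. m(0, c, m(0, s(0), s(s(0))))  →  m(0, c, 0)   [R2 at 3]
6. m(0, c, 0)  →  s(c)   [R3 at ε]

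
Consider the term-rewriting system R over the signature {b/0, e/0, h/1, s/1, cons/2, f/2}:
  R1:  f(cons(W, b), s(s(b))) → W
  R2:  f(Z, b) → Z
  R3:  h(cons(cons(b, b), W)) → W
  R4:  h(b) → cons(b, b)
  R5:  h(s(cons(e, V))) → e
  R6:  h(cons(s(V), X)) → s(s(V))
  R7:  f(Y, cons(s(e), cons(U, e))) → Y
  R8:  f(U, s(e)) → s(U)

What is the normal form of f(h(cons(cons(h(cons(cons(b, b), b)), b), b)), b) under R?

1. f(h(cons(cons(h(cons(cons(b, b), b)), b), b)), b)  →  h(cons(cons(h(cons(cons(b, b), b)), b), b))   [R2 at ε]
2. h(cons(cons(h(cons(cons(b, b), b)), b), b))  →  h(cons(cons(b, b), b))   [R3 at 1.1.1]
3. h(cons(cons(b, b), b))  →  b   [R3 at ε]

b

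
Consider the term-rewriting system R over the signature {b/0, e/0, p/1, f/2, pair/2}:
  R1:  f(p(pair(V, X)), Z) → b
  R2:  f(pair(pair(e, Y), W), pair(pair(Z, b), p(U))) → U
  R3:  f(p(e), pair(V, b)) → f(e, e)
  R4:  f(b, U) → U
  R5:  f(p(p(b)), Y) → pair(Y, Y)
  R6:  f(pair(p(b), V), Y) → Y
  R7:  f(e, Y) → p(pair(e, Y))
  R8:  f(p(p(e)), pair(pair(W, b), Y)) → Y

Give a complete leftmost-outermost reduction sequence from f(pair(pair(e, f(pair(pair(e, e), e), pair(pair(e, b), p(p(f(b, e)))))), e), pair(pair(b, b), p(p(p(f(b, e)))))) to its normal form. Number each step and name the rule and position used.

1. f(pair(pair(e, f(pair(pair(e, e), e), pair(pair(e, b), p(p(f(b, e)))))), e), pair(pair(b, b), p(p(p(f(b, e))))))  →  p(p(f(b, e)))   [R2 at ε]
2. p(p(f(b, e)))  →  p(p(e))   [R4 at 1.1]

p(p(e))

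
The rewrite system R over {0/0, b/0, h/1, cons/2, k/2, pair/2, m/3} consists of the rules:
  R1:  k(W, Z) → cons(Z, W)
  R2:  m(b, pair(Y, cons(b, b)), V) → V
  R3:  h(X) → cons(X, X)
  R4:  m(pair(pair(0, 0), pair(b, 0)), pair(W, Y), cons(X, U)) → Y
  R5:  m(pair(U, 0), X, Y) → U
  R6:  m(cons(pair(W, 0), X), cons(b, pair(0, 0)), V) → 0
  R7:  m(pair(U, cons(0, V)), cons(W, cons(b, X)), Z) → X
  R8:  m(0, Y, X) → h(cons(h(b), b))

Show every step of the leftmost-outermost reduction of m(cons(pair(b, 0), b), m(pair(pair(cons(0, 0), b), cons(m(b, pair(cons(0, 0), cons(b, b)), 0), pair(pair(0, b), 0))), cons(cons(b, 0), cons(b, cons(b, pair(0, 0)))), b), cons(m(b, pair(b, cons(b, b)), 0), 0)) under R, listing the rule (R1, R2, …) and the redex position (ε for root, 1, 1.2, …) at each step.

1. m(cons(pair(b, 0), b), m(pair(pair(cons(0, 0), b), cons(m(b, pair(cons(0, 0), cons(b, b)), 0), pair(pair(0, b), 0))), cons(cons(b, 0), cons(b, cons(b, pair(0, 0)))), b), cons(m(b, pair(b, cons(b, b)), 0), 0))  →  m(cons(pair(b, 0), b), m(pair(pair(cons(0, 0), b), cons(0, pair(pair(0, b), 0))), cons(cons(b, 0), cons(b, cons(b, pair(0, 0)))), b), cons(m(b, pair(b, cons(b, b)), 0), 0))   [R2 at 2.1.2.1]
2. m(cons(pair(b, 0), b), m(pair(pair(cons(0, 0), b), cons(0, pair(pair(0, b), 0))), cons(cons(b, 0), cons(b, cons(b, pair(0, 0)))), b), cons(m(b, pair(b, cons(b, b)), 0), 0))  →  m(cons(pair(b, 0), b), cons(b, pair(0, 0)), cons(m(b, pair(b, cons(b, b)), 0), 0))   [R7 at 2]
3. m(cons(pair(b, 0), b), cons(b, pair(0, 0)), cons(m(b, pair(b, cons(b, b)), 0), 0))  →  0   [R6 at ε]

0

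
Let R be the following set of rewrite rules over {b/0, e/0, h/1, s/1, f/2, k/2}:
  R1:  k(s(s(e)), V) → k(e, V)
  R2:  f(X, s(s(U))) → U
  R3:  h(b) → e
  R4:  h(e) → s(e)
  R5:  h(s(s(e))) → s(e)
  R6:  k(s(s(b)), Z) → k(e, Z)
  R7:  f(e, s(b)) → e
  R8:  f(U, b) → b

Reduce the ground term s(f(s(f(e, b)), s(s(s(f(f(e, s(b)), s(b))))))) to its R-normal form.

s(s(e))

1. s(f(s(f(e, b)), s(s(s(f(f(e, s(b)), s(b)))))))  →  s(s(f(f(e, s(b)), s(b))))   [R2 at 1]
2. s(s(f(f(e, s(b)), s(b))))  →  s(s(f(e, s(b))))   [R7 at 1.1.1]
3. s(s(f(e, s(b))))  →  s(s(e))   [R7 at 1.1]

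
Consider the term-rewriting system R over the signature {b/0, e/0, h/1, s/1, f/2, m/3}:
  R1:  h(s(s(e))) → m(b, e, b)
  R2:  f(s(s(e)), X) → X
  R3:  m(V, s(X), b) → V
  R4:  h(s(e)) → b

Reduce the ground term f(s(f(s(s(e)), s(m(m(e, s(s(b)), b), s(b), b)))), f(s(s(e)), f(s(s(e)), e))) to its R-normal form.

e

1. f(s(f(s(s(e)), s(m(m(e, s(s(b)), b), s(b), b)))), f(s(s(e)), f(s(s(e)), e)))  →  f(s(s(m(m(e, s(s(b)), b), s(b), b))), f(s(s(e)), f(s(s(e)), e)))   [R2 at 1.1]
2. f(s(s(m(m(e, s(s(b)), b), s(b), b))), f(s(s(e)), f(s(s(e)), e)))  →  f(s(s(m(e, s(s(b)), b))), f(s(s(e)), f(s(s(e)), e)))   [R3 at 1.1.1]
3. f(s(s(m(e, s(s(b)), b))), f(s(s(e)), f(s(s(e)), e)))  →  f(s(s(e)), f(s(s(e)), f(s(s(e)), e)))   [R3 at 1.1.1]
4. f(s(s(e)), f(s(s(e)), f(s(s(e)), e)))  →  f(s(s(e)), f(s(s(e)), e))   [R2 at ε]
5. f(s(s(e)), f(s(s(e)), e))  →  f(s(s(e)), e)   [R2 at ε]
6. f(s(s(e)), e)  →  e   [R2 at ε]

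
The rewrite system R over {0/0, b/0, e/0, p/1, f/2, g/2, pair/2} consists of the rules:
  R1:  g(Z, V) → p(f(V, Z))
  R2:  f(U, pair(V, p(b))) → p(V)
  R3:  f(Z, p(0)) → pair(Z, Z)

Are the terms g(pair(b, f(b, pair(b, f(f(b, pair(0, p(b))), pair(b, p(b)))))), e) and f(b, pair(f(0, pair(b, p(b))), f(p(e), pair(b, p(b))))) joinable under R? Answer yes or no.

yes — NF(t₁) = p(p(b)), NF(t₂) = p(p(b))

Reduce t₁ = g(pair(b, f(b, pair(b, f(f(b, pair(0, p(b))), pair(b, p(b)))))), e):
1. g(pair(b, f(b, pair(b, f(f(b, pair(0, p(b))), pair(b, p(b)))))), e)  →  p(f(e, pair(b, f(b, pair(b, f(f(b, pair(0, p(b))), pair(b, p(b))))))))   [R1 at ε]
2. p(f(e, pair(b, f(b, pair(b, f(f(b, pair(0, p(b))), pair(b, p(b))))))))  →  p(f(e, pair(b, f(b, pair(b, p(b))))))   [R2 at 1.2.2.2.2]
3. p(f(e, pair(b, f(b, pair(b, p(b))))))  →  p(f(e, pair(b, p(b))))   [R2 at 1.2.2]
4. p(f(e, pair(b, p(b))))  →  p(p(b))   [R2 at 1]

Reduce t₂ = f(b, pair(f(0, pair(b, p(b))), f(p(e), pair(b, p(b))))):
1. f(b, pair(f(0, pair(b, p(b))), f(p(e), pair(b, p(b)))))  →  f(b, pair(p(b), f(p(e), pair(b, p(b)))))   [R2 at 2.1]
2. f(b, pair(p(b), f(p(e), pair(b, p(b)))))  →  f(b, pair(p(b), p(b)))   [R2 at 2.2]
3. f(b, pair(p(b), p(b)))  →  p(p(b))   [R2 at ε]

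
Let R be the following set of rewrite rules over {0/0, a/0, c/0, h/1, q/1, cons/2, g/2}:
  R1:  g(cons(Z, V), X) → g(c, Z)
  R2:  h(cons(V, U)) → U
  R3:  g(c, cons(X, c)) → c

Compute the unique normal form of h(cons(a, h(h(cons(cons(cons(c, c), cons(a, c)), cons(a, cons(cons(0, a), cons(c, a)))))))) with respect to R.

1. h(cons(a, h(h(cons(cons(cons(c, c), cons(a, c)), cons(a, cons(cons(0, a), cons(c, a))))))))  →  h(h(cons(cons(cons(c, c), cons(a, c)), cons(a, cons(cons(0, a), cons(c, a))))))   [R2 at ε]
2. h(h(cons(cons(cons(c, c), cons(a, c)), cons(a, cons(cons(0, a), cons(c, a))))))  →  h(cons(a, cons(cons(0, a), cons(c, a))))   [R2 at 1]
3. h(cons(a, cons(cons(0, a), cons(c, a))))  →  cons(cons(0, a), cons(c, a))   [R2 at ε]

cons(cons(0, a), cons(c, a))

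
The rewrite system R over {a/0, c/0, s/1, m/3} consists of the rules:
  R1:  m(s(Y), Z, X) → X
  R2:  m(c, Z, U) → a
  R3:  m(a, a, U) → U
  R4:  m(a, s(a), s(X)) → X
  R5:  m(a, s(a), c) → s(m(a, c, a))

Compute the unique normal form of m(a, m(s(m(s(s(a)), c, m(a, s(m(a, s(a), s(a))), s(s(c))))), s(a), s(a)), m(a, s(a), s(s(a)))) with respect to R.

1. m(a, m(s(m(s(s(a)), c, m(a, s(m(a, s(a), s(a))), s(s(c))))), s(a), s(a)), m(a, s(a), s(s(a))))  →  m(a, s(a), m(a, s(a), s(s(a))))   [R1 at 2]
2. m(a, s(a), m(a, s(a), s(s(a))))  →  m(a, s(a), s(a))   [R4 at 3]
3. m(a, s(a), s(a))  →  a   [R4 at ε]

a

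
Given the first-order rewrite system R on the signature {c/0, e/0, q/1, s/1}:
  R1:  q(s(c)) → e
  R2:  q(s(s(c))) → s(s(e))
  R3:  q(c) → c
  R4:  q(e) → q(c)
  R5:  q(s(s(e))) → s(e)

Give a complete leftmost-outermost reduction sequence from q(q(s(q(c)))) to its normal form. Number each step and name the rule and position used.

1. q(q(s(q(c))))  →  q(q(s(c)))   [R3 at 1.1.1]
2. q(q(s(c)))  →  q(e)   [R1 at 1]
3. q(e)  →  q(c)   [R4 at ε]
4. q(c)  →  c   [R3 at ε]

c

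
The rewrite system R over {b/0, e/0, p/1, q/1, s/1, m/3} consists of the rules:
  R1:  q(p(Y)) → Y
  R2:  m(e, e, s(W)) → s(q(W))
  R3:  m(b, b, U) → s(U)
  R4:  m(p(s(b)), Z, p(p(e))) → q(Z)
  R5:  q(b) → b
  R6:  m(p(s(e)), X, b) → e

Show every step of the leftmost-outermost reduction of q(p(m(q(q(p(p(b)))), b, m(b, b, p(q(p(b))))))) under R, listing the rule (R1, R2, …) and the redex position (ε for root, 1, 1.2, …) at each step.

s(s(p(b)))

1. q(p(m(q(q(p(p(b)))), b, m(b, b, p(q(p(b)))))))  →  m(q(q(p(p(b)))), b, m(b, b, p(q(p(b)))))   [R1 at ε]
2. m(q(q(p(p(b)))), b, m(b, b, p(q(p(b)))))  →  m(q(p(b)), b, m(b, b, p(q(p(b)))))   [R1 at 1.1]
3. m(q(p(b)), b, m(b, b, p(q(p(b)))))  →  m(b, b, m(b, b, p(q(p(b)))))   [R1 at 1]
4. m(b, b, m(b, b, p(q(p(b)))))  →  s(m(b, b, p(q(p(b)))))   [R3 at ε]
5. s(m(b, b, p(q(p(b)))))  →  s(s(p(q(p(b)))))   [R3 at 1]
6. s(s(p(q(p(b)))))  →  s(s(p(b)))   [R1 at 1.1.1]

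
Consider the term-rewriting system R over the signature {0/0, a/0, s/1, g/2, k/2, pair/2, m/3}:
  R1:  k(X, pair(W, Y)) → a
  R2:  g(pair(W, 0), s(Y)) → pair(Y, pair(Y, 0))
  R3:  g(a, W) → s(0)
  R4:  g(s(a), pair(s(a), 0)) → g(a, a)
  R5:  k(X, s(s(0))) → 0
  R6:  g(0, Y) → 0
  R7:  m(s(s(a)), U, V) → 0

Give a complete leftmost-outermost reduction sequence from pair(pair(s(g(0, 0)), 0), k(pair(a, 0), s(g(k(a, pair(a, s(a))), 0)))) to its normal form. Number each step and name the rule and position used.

1. pair(pair(s(g(0, 0)), 0), k(pair(a, 0), s(g(k(a, pair(a, s(a))), 0))))  →  pair(pair(s(0), 0), k(pair(a, 0), s(g(k(a, pair(a, s(a))), 0))))   [R6 at 1.1.1]
2. pair(pair(s(0), 0), k(pair(a, 0), s(g(k(a, pair(a, s(a))), 0))))  →  pair(pair(s(0), 0), k(pair(a, 0), s(g(a, 0))))   [R1 at 2.2.1.1]
3. pair(pair(s(0), 0), k(pair(a, 0), s(g(a, 0))))  →  pair(pair(s(0), 0), k(pair(a, 0), s(s(0))))   [R3 at 2.2.1]
4. pair(pair(s(0), 0), k(pair(a, 0), s(s(0))))  →  pair(pair(s(0), 0), 0)   [R5 at 2]

pair(pair(s(0), 0), 0)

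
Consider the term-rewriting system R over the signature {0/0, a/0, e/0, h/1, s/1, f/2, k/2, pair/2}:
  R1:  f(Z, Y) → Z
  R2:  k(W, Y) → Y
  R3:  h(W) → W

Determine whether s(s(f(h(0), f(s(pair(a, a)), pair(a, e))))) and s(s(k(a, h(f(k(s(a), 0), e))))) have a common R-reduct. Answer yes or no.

yes — NF(t₁) = s(s(0)), NF(t₂) = s(s(0))

Reduce t₁ = s(s(f(h(0), f(s(pair(a, a)), pair(a, e))))):
1. s(s(f(h(0), f(s(pair(a, a)), pair(a, e)))))  →  s(s(h(0)))   [R1 at 1.1]
2. s(s(h(0)))  →  s(s(0))   [R3 at 1.1]

Reduce t₂ = s(s(k(a, h(f(k(s(a), 0), e))))):
1. s(s(k(a, h(f(k(s(a), 0), e)))))  →  s(s(h(f(k(s(a), 0), e))))   [R2 at 1.1]
2. s(s(h(f(k(s(a), 0), e))))  →  s(s(f(k(s(a), 0), e)))   [R3 at 1.1]
3. s(s(f(k(s(a), 0), e)))  →  s(s(k(s(a), 0)))   [R1 at 1.1]
4. s(s(k(s(a), 0)))  →  s(s(0))   [R2 at 1.1]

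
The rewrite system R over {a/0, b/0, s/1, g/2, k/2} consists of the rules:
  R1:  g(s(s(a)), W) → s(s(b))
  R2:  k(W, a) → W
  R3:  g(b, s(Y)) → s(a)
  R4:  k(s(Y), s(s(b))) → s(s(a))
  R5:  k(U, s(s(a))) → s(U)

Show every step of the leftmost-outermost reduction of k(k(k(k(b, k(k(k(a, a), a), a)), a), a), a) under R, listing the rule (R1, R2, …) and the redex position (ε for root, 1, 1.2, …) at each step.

1. k(k(k(k(b, k(k(k(a, a), a), a)), a), a), a)  →  k(k(k(b, k(k(k(a, a), a), a)), a), a)   [R2 at ε]
2. k(k(k(b, k(k(k(a, a), a), a)), a), a)  →  k(k(b, k(k(k(a, a), a), a)), a)   [R2 at ε]
3. k(k(b, k(k(k(a, a), a), a)), a)  →  k(b, k(k(k(a, a), a), a))   [R2 at ε]
4. k(b, k(k(k(a, a), a), a))  →  k(b, k(k(a, a), a))   [R2 at 2]
5. k(b, k(k(a, a), a))  →  k(b, k(a, a))   [R2 at 2]
6. k(b, k(a, a))  →  k(b, a)   [R2 at 2]
7. k(b, a)  →  b   [R2 at ε]

b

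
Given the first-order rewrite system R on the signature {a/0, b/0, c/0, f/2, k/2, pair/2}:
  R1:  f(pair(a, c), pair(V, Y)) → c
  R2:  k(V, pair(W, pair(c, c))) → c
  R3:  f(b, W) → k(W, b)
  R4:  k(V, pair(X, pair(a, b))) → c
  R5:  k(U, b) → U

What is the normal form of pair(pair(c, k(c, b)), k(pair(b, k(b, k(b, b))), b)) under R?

1. pair(pair(c, k(c, b)), k(pair(b, k(b, k(b, b))), b))  →  pair(pair(c, c), k(pair(b, k(b, k(b, b))), b))   [R5 at 1.2]
2. pair(pair(c, c), k(pair(b, k(b, k(b, b))), b))  →  pair(pair(c, c), pair(b, k(b, k(b, b))))   [R5 at 2]
3. pair(pair(c, c), pair(b, k(b, k(b, b))))  →  pair(pair(c, c), pair(b, k(b, b)))   [R5 at 2.2.2]
4. pair(pair(c, c), pair(b, k(b, b)))  →  pair(pair(c, c), pair(b, b))   [R5 at 2.2]

pair(pair(c, c), pair(b, b))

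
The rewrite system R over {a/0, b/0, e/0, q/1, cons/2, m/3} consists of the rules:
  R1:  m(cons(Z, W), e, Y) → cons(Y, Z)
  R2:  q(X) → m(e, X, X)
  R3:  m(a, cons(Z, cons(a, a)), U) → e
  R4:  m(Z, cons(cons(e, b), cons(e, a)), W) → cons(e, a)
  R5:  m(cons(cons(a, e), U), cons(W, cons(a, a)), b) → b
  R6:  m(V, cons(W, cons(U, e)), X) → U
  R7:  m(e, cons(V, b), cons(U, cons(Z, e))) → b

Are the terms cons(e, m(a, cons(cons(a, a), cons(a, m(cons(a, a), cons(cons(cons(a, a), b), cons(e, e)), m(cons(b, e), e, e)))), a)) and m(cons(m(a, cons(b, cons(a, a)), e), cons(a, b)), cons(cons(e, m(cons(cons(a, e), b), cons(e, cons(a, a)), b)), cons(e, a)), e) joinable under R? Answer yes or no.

yes — NF(t₁) = cons(e, a), NF(t₂) = cons(e, a)

Reduce t₁ = cons(e, m(a, cons(cons(a, a), cons(a, m(cons(a, a), cons(cons(cons(a, a), b), cons(e, e)), m(cons(b, e), e, e)))), a)):
1. cons(e, m(a, cons(cons(a, a), cons(a, m(cons(a, a), cons(cons(cons(a, a), b), cons(e, e)), m(cons(b, e), e, e)))), a))  →  cons(e, m(a, cons(cons(a, a), cons(a, e)), a))   [R6 at 2.2.2.2]
2. cons(e, m(a, cons(cons(a, a), cons(a, e)), a))  →  cons(e, a)   [R6 at 2]

Reduce t₂ = m(cons(m(a, cons(b, cons(a, a)), e), cons(a, b)), cons(cons(e, m(cons(cons(a, e), b), cons(e, cons(a, a)), b)), cons(e, a)), e):
1. m(cons(m(a, cons(b, cons(a, a)), e), cons(a, b)), cons(cons(e, m(cons(cons(a, e), b), cons(e, cons(a, a)), b)), cons(e, a)), e)  →  m(cons(e, cons(a, b)), cons(cons(e, m(cons(cons(a, e), b), cons(e, cons(a, a)), b)), cons(e, a)), e)   [R3 at 1.1]
2. m(cons(e, cons(a, b)), cons(cons(e, m(cons(cons(a, e), b), cons(e, cons(a, a)), b)), cons(e, a)), e)  →  m(cons(e, cons(a, b)), cons(cons(e, b), cons(e, a)), e)   [R5 at 2.1.2]
3. m(cons(e, cons(a, b)), cons(cons(e, b), cons(e, a)), e)  →  cons(e, a)   [R4 at ε]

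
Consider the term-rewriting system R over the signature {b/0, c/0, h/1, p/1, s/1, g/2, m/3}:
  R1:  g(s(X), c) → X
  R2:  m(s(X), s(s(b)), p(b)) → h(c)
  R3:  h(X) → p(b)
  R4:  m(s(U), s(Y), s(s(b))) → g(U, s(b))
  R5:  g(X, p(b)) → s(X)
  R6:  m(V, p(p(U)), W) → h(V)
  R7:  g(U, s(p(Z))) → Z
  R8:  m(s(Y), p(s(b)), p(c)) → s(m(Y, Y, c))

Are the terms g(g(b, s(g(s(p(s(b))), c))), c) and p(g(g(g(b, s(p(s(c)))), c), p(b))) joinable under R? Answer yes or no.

no — NF(t₁) = b, NF(t₂) = p(s(c))

Reduce t₁ = g(g(b, s(g(s(p(s(b))), c))), c):
1. g(g(b, s(g(s(p(s(b))), c))), c)  →  g(g(b, s(p(s(b)))), c)   [R1 at 1.2.1]
2. g(g(b, s(p(s(b)))), c)  →  g(s(b), c)   [R7 at 1]
3. g(s(b), c)  →  b   [R1 at ε]

Reduce t₂ = p(g(g(g(b, s(p(s(c)))), c), p(b))):
1. p(g(g(g(b, s(p(s(c)))), c), p(b)))  →  p(s(g(g(b, s(p(s(c)))), c)))   [R5 at 1]
2. p(s(g(g(b, s(p(s(c)))), c)))  →  p(s(g(s(c), c)))   [R7 at 1.1.1]
3. p(s(g(s(c), c)))  →  p(s(c))   [R1 at 1.1]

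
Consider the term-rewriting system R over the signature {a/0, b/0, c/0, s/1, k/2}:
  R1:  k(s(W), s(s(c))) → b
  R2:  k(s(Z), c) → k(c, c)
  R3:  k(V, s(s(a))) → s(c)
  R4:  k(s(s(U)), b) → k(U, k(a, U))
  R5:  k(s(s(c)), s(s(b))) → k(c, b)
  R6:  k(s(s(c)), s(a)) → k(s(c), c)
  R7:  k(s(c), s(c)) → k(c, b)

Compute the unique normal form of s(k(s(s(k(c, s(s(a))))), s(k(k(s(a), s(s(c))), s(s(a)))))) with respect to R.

1. s(k(s(s(k(c, s(s(a))))), s(k(k(s(a), s(s(c))), s(s(a))))))  →  s(k(s(s(s(c))), s(k(k(s(a), s(s(c))), s(s(a))))))   [R3 at 1.1.1.1]
2. s(k(s(s(s(c))), s(k(k(s(a), s(s(c))), s(s(a))))))  →  s(k(s(s(s(c))), s(s(c))))   [R3 at 1.2.1]
3. s(k(s(s(s(c))), s(s(c))))  →  s(b)   [R1 at 1]

s(b)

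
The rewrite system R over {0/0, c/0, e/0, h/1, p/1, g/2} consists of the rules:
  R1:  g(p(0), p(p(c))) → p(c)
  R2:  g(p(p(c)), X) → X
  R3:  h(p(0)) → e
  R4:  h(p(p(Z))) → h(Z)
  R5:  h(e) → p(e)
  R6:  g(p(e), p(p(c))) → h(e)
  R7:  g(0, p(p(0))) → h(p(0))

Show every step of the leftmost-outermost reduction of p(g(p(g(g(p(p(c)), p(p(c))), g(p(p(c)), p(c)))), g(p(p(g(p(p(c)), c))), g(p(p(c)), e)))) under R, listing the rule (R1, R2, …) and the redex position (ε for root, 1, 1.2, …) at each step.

1. p(g(p(g(g(p(p(c)), p(p(c))), g(p(p(c)), p(c)))), g(p(p(g(p(p(c)), c))), g(p(p(c)), e))))  →  p(g(p(g(p(p(c)), g(p(p(c)), p(c)))), g(p(p(g(p(p(c)), c))), g(p(p(c)), e))))   [R2 at 1.1.1.1]
2. p(g(p(g(p(p(c)), g(p(p(c)), p(c)))), g(p(p(g(p(p(c)), c))), g(p(p(c)), e))))  →  p(g(p(g(p(p(c)), p(c))), g(p(p(g(p(p(c)), c))), g(p(p(c)), e))))   [R2 at 1.1.1]
3. p(g(p(g(p(p(c)), p(c))), g(p(p(g(p(p(c)), c))), g(p(p(c)), e))))  →  p(g(p(p(c)), g(p(p(g(p(p(c)), c))), g(p(p(c)), e))))   [R2 at 1.1.1]
4. p(g(p(p(c)), g(p(p(g(p(p(c)), c))), g(p(p(c)), e))))  →  p(g(p(p(g(p(p(c)), c))), g(p(p(c)), e)))   [R2 at 1]
5. p(g(p(p(g(p(p(c)), c))), g(p(p(c)), e)))  →  p(g(p(p(c)), g(p(p(c)), e)))   [R2 at 1.1.1.1]
6. p(g(p(p(c)), g(p(p(c)), e)))  →  p(g(p(p(c)), e))   [R2 at 1]
7. p(g(p(p(c)), e))  →  p(e)   [R2 at 1]

p(e)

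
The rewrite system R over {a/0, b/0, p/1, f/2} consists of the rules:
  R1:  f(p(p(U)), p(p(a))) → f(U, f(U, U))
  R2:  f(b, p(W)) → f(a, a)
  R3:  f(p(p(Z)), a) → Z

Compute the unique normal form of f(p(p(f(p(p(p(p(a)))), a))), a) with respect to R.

1. f(p(p(f(p(p(p(p(a)))), a))), a)  →  f(p(p(p(p(a)))), a)   [R3 at ε]
2. f(p(p(p(p(a)))), a)  →  p(p(a))   [R3 at ε]

p(p(a))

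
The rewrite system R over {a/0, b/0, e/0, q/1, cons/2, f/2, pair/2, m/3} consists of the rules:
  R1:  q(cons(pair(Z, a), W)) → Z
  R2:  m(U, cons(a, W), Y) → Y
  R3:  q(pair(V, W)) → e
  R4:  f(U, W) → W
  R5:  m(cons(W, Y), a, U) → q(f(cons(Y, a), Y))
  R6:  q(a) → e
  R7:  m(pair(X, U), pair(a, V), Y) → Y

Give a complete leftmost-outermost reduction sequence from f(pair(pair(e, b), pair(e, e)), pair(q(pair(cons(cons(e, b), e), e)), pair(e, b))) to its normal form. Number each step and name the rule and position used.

1. f(pair(pair(e, b), pair(e, e)), pair(q(pair(cons(cons(e, b), e), e)), pair(e, b)))  →  pair(q(pair(cons(cons(e, b), e), e)), pair(e, b))   [R4 at ε]
2. pair(q(pair(cons(cons(e, b), e), e)), pair(e, b))  →  pair(e, pair(e, b))   [R3 at 1]

pair(e, pair(e, b))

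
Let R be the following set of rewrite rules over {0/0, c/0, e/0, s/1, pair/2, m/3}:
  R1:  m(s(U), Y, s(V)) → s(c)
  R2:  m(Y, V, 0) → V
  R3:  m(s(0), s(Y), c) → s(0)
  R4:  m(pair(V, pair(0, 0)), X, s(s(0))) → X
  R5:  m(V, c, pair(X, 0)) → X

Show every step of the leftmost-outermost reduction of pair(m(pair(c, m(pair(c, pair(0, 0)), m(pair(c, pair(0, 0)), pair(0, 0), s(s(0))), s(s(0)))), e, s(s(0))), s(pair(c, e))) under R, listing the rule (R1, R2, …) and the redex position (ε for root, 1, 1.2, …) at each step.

pair(e, s(pair(c, e)))

1. pair(m(pair(c, m(pair(c, pair(0, 0)), m(pair(c, pair(0, 0)), pair(0, 0), s(s(0))), s(s(0)))), e, s(s(0))), s(pair(c, e)))  →  pair(m(pair(c, m(pair(c, pair(0, 0)), pair(0, 0), s(s(0)))), e, s(s(0))), s(pair(c, e)))   [R4 at 1.1.2]
2. pair(m(pair(c, m(pair(c, pair(0, 0)), pair(0, 0), s(s(0)))), e, s(s(0))), s(pair(c, e)))  →  pair(m(pair(c, pair(0, 0)), e, s(s(0))), s(pair(c, e)))   [R4 at 1.1.2]
3. pair(m(pair(c, pair(0, 0)), e, s(s(0))), s(pair(c, e)))  →  pair(e, s(pair(c, e)))   [R4 at 1]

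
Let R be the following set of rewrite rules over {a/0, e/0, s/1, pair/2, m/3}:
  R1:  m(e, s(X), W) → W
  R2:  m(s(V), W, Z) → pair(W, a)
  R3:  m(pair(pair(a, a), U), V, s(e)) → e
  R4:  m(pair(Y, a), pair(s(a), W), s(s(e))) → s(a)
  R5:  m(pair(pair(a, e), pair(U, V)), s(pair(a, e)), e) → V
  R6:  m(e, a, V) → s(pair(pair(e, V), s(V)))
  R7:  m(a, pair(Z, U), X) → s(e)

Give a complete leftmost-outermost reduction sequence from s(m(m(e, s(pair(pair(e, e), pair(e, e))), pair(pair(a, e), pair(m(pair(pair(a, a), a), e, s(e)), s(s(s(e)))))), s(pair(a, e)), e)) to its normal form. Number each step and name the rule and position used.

1. s(m(m(e, s(pair(pair(e, e), pair(e, e))), pair(pair(a, e), pair(m(pair(pair(a, a), a), e, s(e)), s(s(s(e)))))), s(pair(a, e)), e))  →  s(m(pair(pair(a, e), pair(m(pair(pair(a, a), a), e, s(e)), s(s(s(e))))), s(pair(a, e)), e))   [R1 at 1.1]
2. s(m(pair(pair(a, e), pair(m(pair(pair(a, a), a), e, s(e)), s(s(s(e))))), s(pair(a, e)), e))  →  s(s(s(s(e))))   [R5 at 1]

s(s(s(s(e))))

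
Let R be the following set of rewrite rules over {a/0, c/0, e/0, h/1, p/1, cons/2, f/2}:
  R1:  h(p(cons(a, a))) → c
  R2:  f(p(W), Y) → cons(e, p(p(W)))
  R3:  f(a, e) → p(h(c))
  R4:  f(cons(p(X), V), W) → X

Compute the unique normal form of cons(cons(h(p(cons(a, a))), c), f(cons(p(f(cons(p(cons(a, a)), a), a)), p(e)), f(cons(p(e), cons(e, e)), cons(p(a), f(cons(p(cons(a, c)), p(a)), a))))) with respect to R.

cons(cons(c, c), cons(a, a))

1. cons(cons(h(p(cons(a, a))), c), f(cons(p(f(cons(p(cons(a, a)), a), a)), p(e)), f(cons(p(e), cons(e, e)), cons(p(a), f(cons(p(cons(a, c)), p(a)), a)))))  →  cons(cons(c, c), f(cons(p(f(cons(p(cons(a, a)), a), a)), p(e)), f(cons(p(e), cons(e, e)), cons(p(a), f(cons(p(cons(a, c)), p(a)), a)))))   [R1 at 1.1]
2. cons(cons(c, c), f(cons(p(f(cons(p(cons(a, a)), a), a)), p(e)), f(cons(p(e), cons(e, e)), cons(p(a), f(cons(p(cons(a, c)), p(a)), a)))))  →  cons(cons(c, c), f(cons(p(cons(a, a)), a), a))   [R4 at 2]
3. cons(cons(c, c), f(cons(p(cons(a, a)), a), a))  →  cons(cons(c, c), cons(a, a))   [R4 at 2]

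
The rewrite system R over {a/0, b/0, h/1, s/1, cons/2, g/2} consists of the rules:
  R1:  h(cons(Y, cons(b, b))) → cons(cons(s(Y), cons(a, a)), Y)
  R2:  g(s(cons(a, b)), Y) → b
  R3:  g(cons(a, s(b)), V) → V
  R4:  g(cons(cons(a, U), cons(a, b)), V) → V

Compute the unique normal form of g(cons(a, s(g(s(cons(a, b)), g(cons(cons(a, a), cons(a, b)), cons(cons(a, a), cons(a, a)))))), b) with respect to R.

b

1. g(cons(a, s(g(s(cons(a, b)), g(cons(cons(a, a), cons(a, b)), cons(cons(a, a), cons(a, a)))))), b)  →  g(cons(a, s(b)), b)   [R2 at 1.2.1]
2. g(cons(a, s(b)), b)  →  b   [R3 at ε]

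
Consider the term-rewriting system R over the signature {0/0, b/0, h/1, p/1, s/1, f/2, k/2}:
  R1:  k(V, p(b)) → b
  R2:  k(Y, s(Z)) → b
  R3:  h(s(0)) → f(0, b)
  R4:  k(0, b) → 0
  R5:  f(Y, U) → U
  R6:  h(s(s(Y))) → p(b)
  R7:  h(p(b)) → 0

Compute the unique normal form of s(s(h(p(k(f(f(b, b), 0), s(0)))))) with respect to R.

1. s(s(h(p(k(f(f(b, b), 0), s(0))))))  →  s(s(h(p(b))))   [R2 at 1.1.1.1]
2. s(s(h(p(b))))  →  s(s(0))   [R7 at 1.1]

s(s(0))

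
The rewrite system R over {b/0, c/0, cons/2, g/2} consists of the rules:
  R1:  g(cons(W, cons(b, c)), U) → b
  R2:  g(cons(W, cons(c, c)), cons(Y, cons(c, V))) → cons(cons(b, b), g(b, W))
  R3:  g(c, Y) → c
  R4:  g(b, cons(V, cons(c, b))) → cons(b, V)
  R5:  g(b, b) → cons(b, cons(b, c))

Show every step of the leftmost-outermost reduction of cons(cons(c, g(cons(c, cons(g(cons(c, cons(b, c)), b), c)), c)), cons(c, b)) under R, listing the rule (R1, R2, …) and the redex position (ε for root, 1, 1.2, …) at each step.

1. cons(cons(c, g(cons(c, cons(g(cons(c, cons(b, c)), b), c)), c)), cons(c, b))  →  cons(cons(c, g(cons(c, cons(b, c)), c)), cons(c, b))   [R1 at 1.2.1.2.1]
2. cons(cons(c, g(cons(c, cons(b, c)), c)), cons(c, b))  →  cons(cons(c, b), cons(c, b))   [R1 at 1.2]

cons(cons(c, b), cons(c, b))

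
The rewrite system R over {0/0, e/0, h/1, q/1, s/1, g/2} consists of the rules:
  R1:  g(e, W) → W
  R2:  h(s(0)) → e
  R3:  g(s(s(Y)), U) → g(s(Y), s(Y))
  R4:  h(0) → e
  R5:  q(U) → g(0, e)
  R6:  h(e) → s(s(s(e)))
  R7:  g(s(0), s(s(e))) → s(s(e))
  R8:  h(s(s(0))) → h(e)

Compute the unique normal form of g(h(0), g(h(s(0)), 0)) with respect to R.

1. g(h(0), g(h(s(0)), 0))  →  g(e, g(h(s(0)), 0))   [R4 at 1]
2. g(e, g(h(s(0)), 0))  →  g(h(s(0)), 0)   [R1 at ε]
3. g(h(s(0)), 0)  →  g(e, 0)   [R2 at 1]
4. g(e, 0)  →  0   [R1 at ε]

0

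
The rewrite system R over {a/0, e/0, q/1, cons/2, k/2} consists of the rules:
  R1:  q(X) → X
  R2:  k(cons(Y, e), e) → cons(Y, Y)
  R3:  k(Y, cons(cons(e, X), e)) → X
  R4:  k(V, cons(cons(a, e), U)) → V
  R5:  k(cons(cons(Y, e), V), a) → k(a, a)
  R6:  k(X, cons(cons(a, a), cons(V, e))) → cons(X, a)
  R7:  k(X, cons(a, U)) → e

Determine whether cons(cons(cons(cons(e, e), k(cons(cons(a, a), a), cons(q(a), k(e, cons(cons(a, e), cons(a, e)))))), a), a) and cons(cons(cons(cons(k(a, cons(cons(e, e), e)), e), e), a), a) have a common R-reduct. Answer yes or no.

yes — NF(t₁) = cons(cons(cons(cons(e, e), e), a), a), NF(t₂) = cons(cons(cons(cons(e, e), e), a), a)

Reduce t₁ = cons(cons(cons(cons(e, e), k(cons(cons(a, a), a), cons(q(a), k(e, cons(cons(a, e), cons(a, e)))))), a), a):
1. cons(cons(cons(cons(e, e), k(cons(cons(a, a), a), cons(q(a), k(e, cons(cons(a, e), cons(a, e)))))), a), a)  →  cons(cons(cons(cons(e, e), k(cons(cons(a, a), a), cons(a, k(e, cons(cons(a, e), cons(a, e)))))), a), a)   [R1 at 1.1.2.2.1]
2. cons(cons(cons(cons(e, e), k(cons(cons(a, a), a), cons(a, k(e, cons(cons(a, e), cons(a, e)))))), a), a)  →  cons(cons(cons(cons(e, e), e), a), a)   [R7 at 1.1.2]

Reduce t₂ = cons(cons(cons(cons(k(a, cons(cons(e, e), e)), e), e), a), a):
1. cons(cons(cons(cons(k(a, cons(cons(e, e), e)), e), e), a), a)  →  cons(cons(cons(cons(e, e), e), a), a)   [R3 at 1.1.1.1]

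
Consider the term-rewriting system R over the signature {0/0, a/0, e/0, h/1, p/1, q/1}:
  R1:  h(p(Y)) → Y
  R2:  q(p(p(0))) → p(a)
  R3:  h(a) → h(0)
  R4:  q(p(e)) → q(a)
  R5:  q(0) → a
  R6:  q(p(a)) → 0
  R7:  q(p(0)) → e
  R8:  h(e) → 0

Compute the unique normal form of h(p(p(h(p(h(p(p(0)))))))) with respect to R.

p(p(0))

1. h(p(p(h(p(h(p(p(0))))))))  →  p(h(p(h(p(p(0))))))   [R1 at ε]
2. p(h(p(h(p(p(0))))))  →  p(h(p(p(0))))   [R1 at 1]
3. p(h(p(p(0))))  →  p(p(0))   [R1 at 1]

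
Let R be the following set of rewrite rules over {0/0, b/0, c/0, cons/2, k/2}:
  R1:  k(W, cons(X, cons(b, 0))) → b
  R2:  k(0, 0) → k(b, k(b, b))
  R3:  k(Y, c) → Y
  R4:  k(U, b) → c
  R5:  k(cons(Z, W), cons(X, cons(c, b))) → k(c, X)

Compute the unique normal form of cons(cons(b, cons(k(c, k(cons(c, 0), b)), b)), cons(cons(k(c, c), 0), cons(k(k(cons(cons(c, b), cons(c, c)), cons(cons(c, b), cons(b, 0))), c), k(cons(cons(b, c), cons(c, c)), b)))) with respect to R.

1. cons(cons(b, cons(k(c, k(cons(c, 0), b)), b)), cons(cons(k(c, c), 0), cons(k(k(cons(cons(c, b), cons(c, c)), cons(cons(c, b), cons(b, 0))), c), k(cons(cons(b, c), cons(c, c)), b))))  →  cons(cons(b, cons(k(c, c), b)), cons(cons(k(c, c), 0), cons(k(k(cons(cons(c, b), cons(c, c)), cons(cons(c, b), cons(b, 0))), c), k(cons(cons(b, c), cons(c, c)), b))))   [R4 at 1.2.1.2]
2. cons(cons(b, cons(k(c, c), b)), cons(cons(k(c, c), 0), cons(k(k(cons(cons(c, b), cons(c, c)), cons(cons(c, b), cons(b, 0))), c), k(cons(cons(b, c), cons(c, c)), b))))  →  cons(cons(b, cons(c, b)), cons(cons(k(c, c), 0), cons(k(k(cons(cons(c, b), cons(c, c)), cons(cons(c, b), cons(b, 0))), c), k(cons(cons(b, c), cons(c, c)), b))))   [R3 at 1.2.1]
3. cons(cons(b, cons(c, b)), cons(cons(k(c, c), 0), cons(k(k(cons(cons(c, b), cons(c, c)), cons(cons(c, b), cons(b, 0))), c), k(cons(cons(b, c), cons(c, c)), b))))  →  cons(cons(b, cons(c, b)), cons(cons(c, 0), cons(k(k(cons(cons(c, b), cons(c, c)), cons(cons(c, b), cons(b, 0))), c), k(cons(cons(b, c), cons(c, c)), b))))   [R3 at 2.1.1]
4. cons(cons(b, cons(c, b)), cons(cons(c, 0), cons(k(k(cons(cons(c, b), cons(c, c)), cons(cons(c, b), cons(b, 0))), c), k(cons(cons(b, c), cons(c, c)), b))))  →  cons(cons(b, cons(c, b)), cons(cons(c, 0), cons(k(cons(cons(c, b), cons(c, c)), cons(cons(c, b), cons(b, 0))), k(cons(cons(b, c), cons(c, c)), b))))   [R3 at 2.2.1]
5. cons(cons(b, cons(c, b)), cons(cons(c, 0), cons(k(cons(cons(c, b), cons(c, c)), cons(cons(c, b), cons(b, 0))), k(cons(cons(b, c), cons(c, c)), b))))  →  cons(cons(b, cons(c, b)), cons(cons(c, 0), cons(b, k(cons(cons(b, c), cons(c, c)), b))))   [R1 at 2.2.1]
6. cons(cons(b, cons(c, b)), cons(cons(c, 0), cons(b, k(cons(cons(b, c), cons(c, c)), b))))  →  cons(cons(b, cons(c, b)), cons(cons(c, 0), cons(b, c)))   [R4 at 2.2.2]

cons(cons(b, cons(c, b)), cons(cons(c, 0), cons(b, c)))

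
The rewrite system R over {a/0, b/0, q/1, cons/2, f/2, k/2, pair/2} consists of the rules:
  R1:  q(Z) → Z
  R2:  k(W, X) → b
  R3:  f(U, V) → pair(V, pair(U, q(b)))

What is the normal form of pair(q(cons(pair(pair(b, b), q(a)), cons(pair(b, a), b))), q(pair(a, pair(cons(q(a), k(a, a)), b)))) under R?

pair(cons(pair(pair(b, b), a), cons(pair(b, a), b)), pair(a, pair(cons(a, b), b)))

1. pair(q(cons(pair(pair(b, b), q(a)), cons(pair(b, a), b))), q(pair(a, pair(cons(q(a), k(a, a)), b))))  →  pair(cons(pair(pair(b, b), q(a)), cons(pair(b, a), b)), q(pair(a, pair(cons(q(a), k(a, a)), b))))   [R1 at 1]
2. pair(cons(pair(pair(b, b), q(a)), cons(pair(b, a), b)), q(pair(a, pair(cons(q(a), k(a, a)), b))))  →  pair(cons(pair(pair(b, b), a), cons(pair(b, a), b)), q(pair(a, pair(cons(q(a), k(a, a)), b))))   [R1 at 1.1.2]
3. pair(cons(pair(pair(b, b), a), cons(pair(b, a), b)), q(pair(a, pair(cons(q(a), k(a, a)), b))))  →  pair(cons(pair(pair(b, b), a), cons(pair(b, a), b)), pair(a, pair(cons(q(a), k(a, a)), b)))   [R1 at 2]
4. pair(cons(pair(pair(b, b), a), cons(pair(b, a), b)), pair(a, pair(cons(q(a), k(a, a)), b)))  →  pair(cons(pair(pair(b, b), a), cons(pair(b, a), b)), pair(a, pair(cons(a, k(a, a)), b)))   [R1 at 2.2.1.1]
5. pair(cons(pair(pair(b, b), a), cons(pair(b, a), b)), pair(a, pair(cons(a, k(a, a)), b)))  →  pair(cons(pair(pair(b, b), a), cons(pair(b, a), b)), pair(a, pair(cons(a, b), b)))   [R2 at 2.2.1.2]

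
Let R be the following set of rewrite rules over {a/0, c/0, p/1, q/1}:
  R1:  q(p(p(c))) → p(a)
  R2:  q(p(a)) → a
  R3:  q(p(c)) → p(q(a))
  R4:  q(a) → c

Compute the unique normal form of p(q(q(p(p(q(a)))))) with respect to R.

1. p(q(q(p(p(q(a))))))  →  p(q(q(p(p(c)))))   [R4 at 1.1.1.1.1]
2. p(q(q(p(p(c)))))  →  p(q(p(a)))   [R1 at 1.1]
3. p(q(p(a)))  →  p(a)   [R2 at 1]

p(a)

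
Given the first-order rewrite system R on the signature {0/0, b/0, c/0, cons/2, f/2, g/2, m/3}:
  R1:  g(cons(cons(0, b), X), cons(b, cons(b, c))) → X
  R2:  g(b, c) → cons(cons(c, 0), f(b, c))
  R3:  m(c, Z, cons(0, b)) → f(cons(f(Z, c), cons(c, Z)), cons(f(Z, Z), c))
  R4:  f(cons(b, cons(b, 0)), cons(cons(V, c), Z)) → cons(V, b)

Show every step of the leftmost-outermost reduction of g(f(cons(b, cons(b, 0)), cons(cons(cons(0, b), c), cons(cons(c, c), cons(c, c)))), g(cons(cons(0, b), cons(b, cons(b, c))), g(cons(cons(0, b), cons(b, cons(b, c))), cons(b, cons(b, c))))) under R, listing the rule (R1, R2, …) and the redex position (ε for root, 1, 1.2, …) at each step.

1. g(f(cons(b, cons(b, 0)), cons(cons(cons(0, b), c), cons(cons(c, c), cons(c, c)))), g(cons(cons(0, b), cons(b, cons(b, c))), g(cons(cons(0, b), cons(b, cons(b, c))), cons(b, cons(b, c)))))  →  g(cons(cons(0, b), b), g(cons(cons(0, b), cons(b, cons(b, c))), g(cons(cons(0, b), cons(b, cons(b, c))), cons(b, cons(b, c)))))   [R4 at 1]
2. g(cons(cons(0, b), b), g(cons(cons(0, b), cons(b, cons(b, c))), g(cons(cons(0, b), cons(b, cons(b, c))), cons(b, cons(b, c)))))  →  g(cons(cons(0, b), b), g(cons(cons(0, b), cons(b, cons(b, c))), cons(b, cons(b, c))))   [R1 at 2.2]
3. g(cons(cons(0, b), b), g(cons(cons(0, b), cons(b, cons(b, c))), cons(b, cons(b, c))))  →  g(cons(cons(0, b), b), cons(b, cons(b, c)))   [R1 at 2]
4. g(cons(cons(0, b), b), cons(b, cons(b, c)))  →  b   [R1 at ε]

b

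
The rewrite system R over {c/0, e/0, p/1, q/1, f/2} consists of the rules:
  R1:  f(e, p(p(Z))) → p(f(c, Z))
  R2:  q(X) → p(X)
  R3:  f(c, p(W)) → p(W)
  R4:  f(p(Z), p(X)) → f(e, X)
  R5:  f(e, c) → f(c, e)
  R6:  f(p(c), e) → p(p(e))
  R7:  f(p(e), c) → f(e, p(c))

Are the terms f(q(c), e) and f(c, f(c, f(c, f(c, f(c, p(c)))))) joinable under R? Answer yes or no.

no — NF(t₁) = p(p(e)), NF(t₂) = p(c)

Reduce t₁ = f(q(c), e):
1. f(q(c), e)  →  f(p(c), e)   [R2 at 1]
2. f(p(c), e)  →  p(p(e))   [R6 at ε]

Reduce t₂ = f(c, f(c, f(c, f(c, f(c, p(c)))))):
1. f(c, f(c, f(c, f(c, f(c, p(c))))))  →  f(c, f(c, f(c, f(c, p(c)))))   [R3 at 2.2.2.2]
2. f(c, f(c, f(c, f(c, p(c)))))  →  f(c, f(c, f(c, p(c))))   [R3 at 2.2.2]
3. f(c, f(c, f(c, p(c))))  →  f(c, f(c, p(c)))   [R3 at 2.2]
4. f(c, f(c, p(c)))  →  f(c, p(c))   [R3 at 2]
5. f(c, p(c))  →  p(c)   [R3 at ε]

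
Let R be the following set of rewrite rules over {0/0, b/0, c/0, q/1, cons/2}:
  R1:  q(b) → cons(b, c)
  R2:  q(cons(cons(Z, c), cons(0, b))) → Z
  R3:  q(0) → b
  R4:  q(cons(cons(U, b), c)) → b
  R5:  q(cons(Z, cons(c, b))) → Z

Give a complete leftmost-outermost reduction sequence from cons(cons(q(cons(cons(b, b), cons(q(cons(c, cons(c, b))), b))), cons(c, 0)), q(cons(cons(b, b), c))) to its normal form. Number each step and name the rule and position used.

1. cons(cons(q(cons(cons(b, b), cons(q(cons(c, cons(c, b))), b))), cons(c, 0)), q(cons(cons(b, b), c)))  →  cons(cons(q(cons(cons(b, b), cons(c, b))), cons(c, 0)), q(cons(cons(b, b), c)))   [R5 at 1.1.1.2.1]
2. cons(cons(q(cons(cons(b, b), cons(c, b))), cons(c, 0)), q(cons(cons(b, b), c)))  →  cons(cons(cons(b, b), cons(c, 0)), q(cons(cons(b, b), c)))   [R5 at 1.1]
3. cons(cons(cons(b, b), cons(c, 0)), q(cons(cons(b, b), c)))  →  cons(cons(cons(b, b), cons(c, 0)), b)   [R4 at 2]

cons(cons(cons(b, b), cons(c, 0)), b)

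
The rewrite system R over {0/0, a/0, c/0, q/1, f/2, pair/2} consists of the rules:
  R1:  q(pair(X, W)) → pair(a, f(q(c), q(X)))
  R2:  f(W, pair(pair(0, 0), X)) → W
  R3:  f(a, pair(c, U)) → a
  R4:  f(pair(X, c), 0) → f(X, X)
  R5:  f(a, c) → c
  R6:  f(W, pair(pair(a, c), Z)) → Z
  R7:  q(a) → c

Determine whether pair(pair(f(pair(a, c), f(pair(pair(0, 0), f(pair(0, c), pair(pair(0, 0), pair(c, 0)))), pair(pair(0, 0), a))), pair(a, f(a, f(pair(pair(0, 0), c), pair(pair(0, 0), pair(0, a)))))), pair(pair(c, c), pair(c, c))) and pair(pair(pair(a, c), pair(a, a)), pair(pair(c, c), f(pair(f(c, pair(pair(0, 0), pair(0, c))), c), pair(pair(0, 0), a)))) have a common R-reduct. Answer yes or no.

yes — NF(t₁) = pair(pair(pair(a, c), pair(a, a)), pair(pair(c, c), pair(c, c))), NF(t₂) = pair(pair(pair(a, c), pair(a, a)), pair(pair(c, c), pair(c, c)))

Reduce t₁ = pair(pair(f(pair(a, c), f(pair(pair(0, 0), f(pair(0, c), pair(pair(0, 0), pair(c, 0)))), pair(pair(0, 0), a))), pair(a, f(a, f(pair(pair(0, 0), c), pair(pair(0, 0), pair(0, a)))))), pair(pair(c, c), pair(c, c))):
1. pair(pair(f(pair(a, c), f(pair(pair(0, 0), f(pair(0, c), pair(pair(0, 0), pair(c, 0)))), pair(pair(0, 0), a))), pair(a, f(a, f(pair(pair(0, 0), c), pair(pair(0, 0), pair(0, a)))))), pair(pair(c, c), pair(c, c)))  →  pair(pair(f(pair(a, c), pair(pair(0, 0), f(pair(0, c), pair(pair(0, 0), pair(c, 0))))), pair(a, f(a, f(pair(pair(0, 0), c), pair(pair(0, 0), pair(0, a)))))), pair(pair(c, c), pair(c, c)))   [R2 at 1.1.2]
2. pair(pair(f(pair(a, c), pair(pair(0, 0), f(pair(0, c), pair(pair(0, 0), pair(c, 0))))), pair(a, f(a, f(pair(pair(0, 0), c), pair(pair(0, 0), pair(0, a)))))), pair(pair(c, c), pair(c, c)))  →  pair(pair(pair(a, c), pair(a, f(a, f(pair(pair(0, 0), c), pair(pair(0, 0), pair(0, a)))))), pair(pair(c, c), pair(c, c)))   [R2 at 1.1]
3. pair(pair(pair(a, c), pair(a, f(a, f(pair(pair(0, 0), c), pair(pair(0, 0), pair(0, a)))))), pair(pair(c, c), pair(c, c)))  →  pair(pair(pair(a, c), pair(a, f(a, pair(pair(0, 0), c)))), pair(pair(c, c), pair(c, c)))   [R2 at 1.2.2.2]
4. pair(pair(pair(a, c), pair(a, f(a, pair(pair(0, 0), c)))), pair(pair(c, c), pair(c, c)))  →  pair(pair(pair(a, c), pair(a, a)), pair(pair(c, c), pair(c, c)))   [R2 at 1.2.2]

Reduce t₂ = pair(pair(pair(a, c), pair(a, a)), pair(pair(c, c), f(pair(f(c, pair(pair(0, 0), pair(0, c))), c), pair(pair(0, 0), a)))):
1. pair(pair(pair(a, c), pair(a, a)), pair(pair(c, c), f(pair(f(c, pair(pair(0, 0), pair(0, c))), c), pair(pair(0, 0), a))))  →  pair(pair(pair(a, c), pair(a, a)), pair(pair(c, c), pair(f(c, pair(pair(0, 0), pair(0, c))), c)))   [R2 at 2.2]
2. pair(pair(pair(a, c), pair(a, a)), pair(pair(c, c), pair(f(c, pair(pair(0, 0), pair(0, c))), c)))  →  pair(pair(pair(a, c), pair(a, a)), pair(pair(c, c), pair(c, c)))   [R2 at 2.2.1]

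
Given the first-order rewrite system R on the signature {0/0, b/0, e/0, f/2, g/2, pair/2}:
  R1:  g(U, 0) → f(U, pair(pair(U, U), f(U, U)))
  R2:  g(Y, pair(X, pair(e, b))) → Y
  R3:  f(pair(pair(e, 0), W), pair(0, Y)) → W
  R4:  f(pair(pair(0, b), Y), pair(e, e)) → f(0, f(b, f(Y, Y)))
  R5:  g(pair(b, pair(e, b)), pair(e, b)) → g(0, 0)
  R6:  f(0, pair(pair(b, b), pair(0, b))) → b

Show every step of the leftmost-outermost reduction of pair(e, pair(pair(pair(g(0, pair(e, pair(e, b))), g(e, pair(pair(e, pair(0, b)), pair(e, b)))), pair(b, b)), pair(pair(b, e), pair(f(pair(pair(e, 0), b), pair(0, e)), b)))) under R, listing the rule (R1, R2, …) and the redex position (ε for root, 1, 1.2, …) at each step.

1. pair(e, pair(pair(pair(g(0, pair(e, pair(e, b))), g(e, pair(pair(e, pair(0, b)), pair(e, b)))), pair(b, b)), pair(pair(b, e), pair(f(pair(pair(e, 0), b), pair(0, e)), b))))  →  pair(e, pair(pair(pair(0, g(e, pair(pair(e, pair(0, b)), pair(e, b)))), pair(b, b)), pair(pair(b, e), pair(f(pair(pair(e, 0), b), pair(0, e)), b))))   [R2 at 2.1.1.1]
2. pair(e, pair(pair(pair(0, g(e, pair(pair(e, pair(0, b)), pair(e, b)))), pair(b, b)), pair(pair(b, e), pair(f(pair(pair(e, 0), b), pair(0, e)), b))))  →  pair(e, pair(pair(pair(0, e), pair(b, b)), pair(pair(b, e), pair(f(pair(pair(e, 0), b), pair(0, e)), b))))   [R2 at 2.1.1.2]
3. pair(e, pair(pair(pair(0, e), pair(b, b)), pair(pair(b, e), pair(f(pair(pair(e, 0), b), pair(0, e)), b))))  →  pair(e, pair(pair(pair(0, e), pair(b, b)), pair(pair(b, e), pair(b, b))))   [R3 at 2.2.2.1]

pair(e, pair(pair(pair(0, e), pair(b, b)), pair(pair(b, e), pair(b, b))))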